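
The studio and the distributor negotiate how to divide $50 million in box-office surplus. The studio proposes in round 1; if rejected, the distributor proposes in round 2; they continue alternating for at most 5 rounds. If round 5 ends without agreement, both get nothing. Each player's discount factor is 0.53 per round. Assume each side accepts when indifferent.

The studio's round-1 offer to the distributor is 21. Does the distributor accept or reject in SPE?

Accept

Round 5 (the studio proposes): the distributor will accept anything ≥ 0, so the studio offers 0 and keeps 50.
Round 4 (the distributor proposes): the studio can get 50 next round, worth 0.53 × 50 = 26.5 now. The distributor offers 26.5 and keeps 50 − 26.5 = 23.5.
Round 3 (the studio proposes): the distributor can get 23.5 next round, worth 0.53 × 23.5 = 12.455 now, so the studio offers 12.455, keeping 37.545.
Round 2 (the distributor proposes): the studio can get 37.545 next round, worth 0.53 × 37.545 = 19.89885 now, so the distributor offers 19.89885, keeping 30.10115.
So by rejecting in round 1, the distributor gets 30.10115 next round, worth 0.53 × 30.10115 = 15.9536095 now.
Offer 21 ≥ 15.9536095, so the distributor accepts.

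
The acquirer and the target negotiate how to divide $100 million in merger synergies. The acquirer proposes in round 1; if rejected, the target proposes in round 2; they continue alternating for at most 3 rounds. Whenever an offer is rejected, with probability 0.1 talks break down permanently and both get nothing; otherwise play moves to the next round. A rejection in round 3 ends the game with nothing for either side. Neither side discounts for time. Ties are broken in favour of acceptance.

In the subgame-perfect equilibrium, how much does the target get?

Round 3 (the acquirer proposes): the target will accept anything ≥ 0, so the acquirer offers 0 and keeps 100.
Round 2 (the target proposes): rejecting gives the acquirer an expected 0.9 × 100 = 90, so the target offers 90, keeping 10.
Round 1 (the acquirer proposes): rejecting gives the target an expected 0.9 × 10 = 9; the acquirer offers that and keeps 91.

9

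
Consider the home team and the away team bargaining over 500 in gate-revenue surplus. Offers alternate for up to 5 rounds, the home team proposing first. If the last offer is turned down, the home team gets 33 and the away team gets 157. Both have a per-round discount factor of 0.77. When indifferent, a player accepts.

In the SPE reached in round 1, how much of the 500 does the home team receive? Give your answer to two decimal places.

Round 5 (the home team proposes): the away team gets 157 if talks fail, so the home team offers 157 and keeps 343.
Round 4 (the away team proposes): the home team can get 343 next round, worth 0.77 × 343 = 264.11 now. The away team offers 264.11 and keeps 500 − 264.11 = 235.89.
Round 3 (the home team proposes): the away team can get 235.89 next round, worth 0.77 × 235.89 = 181.6353 now, so the home team offers 181.6353, keeping 318.3647.
Round 2 (the away team proposes): the home team can get 318.3647 next round, worth 0.77 × 318.3647 = 245.140819 now, so the away team offers 245.140819, keeping 254.859181.
Round 1 (the home team proposes): the away team can get 254.859181 next round, worth 0.77 × 254.859181 = 196.24156937 now; the home team offers that and keeps 303.75843063.

303.76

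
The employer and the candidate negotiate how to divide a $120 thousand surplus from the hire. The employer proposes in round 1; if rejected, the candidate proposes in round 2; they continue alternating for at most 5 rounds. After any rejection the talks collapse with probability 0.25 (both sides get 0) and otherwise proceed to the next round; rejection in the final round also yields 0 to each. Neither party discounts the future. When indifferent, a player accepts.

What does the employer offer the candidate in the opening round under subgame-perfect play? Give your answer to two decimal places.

Round 5 (the employer proposes): the candidate will accept anything ≥ 0, so the employer offers 0 and keeps 120.
Round 4 (the candidate proposes): rejecting gives the employer an expected 0.75 × 120 = 90; the candidate offers that and keeps 30.
Round 3 (the employer proposes): rejecting gives the candidate an expected 0.75 × 30 = 22.5. The employer offers 22.5 and keeps 120 − 22.5 = 97.5.
Round 2 (the candidate proposes): rejecting gives the employer an expected 0.75 × 97.5 = 73.125, so the candidate offers 73.125, keeping 46.875.
Round 1 (the employer proposes): rejecting gives the candidate an expected 0.75 × 46.875 = 35.15625; the employer offers that and keeps 84.84375.

35.16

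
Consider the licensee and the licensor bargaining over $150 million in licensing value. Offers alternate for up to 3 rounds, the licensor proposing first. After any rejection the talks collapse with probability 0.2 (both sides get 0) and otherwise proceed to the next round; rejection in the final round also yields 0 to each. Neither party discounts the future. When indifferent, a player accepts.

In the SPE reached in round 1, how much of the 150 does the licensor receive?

126

By backward induction:
Round 3 (the licensor proposes): rejection yields 0 for the licensee; the licensor offers 0 and keeps 150.
Round 2 (the licensee proposes): rejecting gives the licensor an expected 0.8 × 150 = 120, so the licensee offers 120, keeping 30.
Round 1 (the licensor proposes): rejecting gives the licensee an expected 0.8 × 30 = 24, so the licensor offers 24, keeping 126.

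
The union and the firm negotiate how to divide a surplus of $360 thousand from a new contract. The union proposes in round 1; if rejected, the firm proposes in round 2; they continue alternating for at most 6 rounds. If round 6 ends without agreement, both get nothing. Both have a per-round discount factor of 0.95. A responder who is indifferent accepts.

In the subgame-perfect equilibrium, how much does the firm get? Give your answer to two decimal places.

Round 6 (the firm proposes): the union will accept anything ≥ 0, so the firm offers 0 and keeps 360.
Round 5 (the union proposes): the firm can get 360 next round, worth 0.95 × 360 = 342 now, so the union offers 342, keeping 18.
Round 4 (the firm proposes): the union can get 18 next round, worth 0.95 × 18 = 17.1 now, so the firm offers 17.1, keeping 342.9.
Round 3 (the union proposes): the firm can get 342.9 next round, worth 0.95 × 342.9 = 325.755 now; the union offers that and keeps 34.245.
Round 2 (the firm proposes): the union can get 34.245 next round, worth 0.95 × 34.245 = 32.53275 now, so the firm offers 32.53275, keeping 327.46725.
Round 1 (the union proposes): the firm can get 327.46725 next round, worth 0.95 × 327.46725 = 311.0938875 now; the union offers that and keeps 48.9061125.

311.09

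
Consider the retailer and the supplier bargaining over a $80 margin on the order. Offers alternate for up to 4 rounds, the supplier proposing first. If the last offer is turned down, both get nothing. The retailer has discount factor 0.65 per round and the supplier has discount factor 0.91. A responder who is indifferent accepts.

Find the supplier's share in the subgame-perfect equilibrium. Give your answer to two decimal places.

44.56

Work backward from the last round.
Round 4 (the retailer proposes): rejection yields 0 for the supplier; the retailer offers 0 and keeps 80.
Round 3 (the supplier proposes): the retailer can get 80 next round, worth 0.65 × 80 = 52 now. The supplier offers 52 and keeps 80 − 52 = 28.
Round 2 (the retailer proposes): the supplier can get 28 next round, worth 0.91 × 28 = 25.48 now, so the retailer offers 25.48, keeping 54.52.
Round 1 (the supplier proposes): the retailer can get 54.52 next round, worth 0.65 × 54.52 = 35.438 now; the supplier offers that and keeps 44.562.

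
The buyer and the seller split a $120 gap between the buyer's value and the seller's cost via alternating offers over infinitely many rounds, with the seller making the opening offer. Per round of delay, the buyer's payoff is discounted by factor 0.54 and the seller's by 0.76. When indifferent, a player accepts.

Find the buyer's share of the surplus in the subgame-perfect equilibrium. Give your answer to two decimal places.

When the seller proposes, the buyer accepts any offer worth at least 0.54 times what the buyer would get by proposing next round; and vice versa.
This gives x = 120 − 0.54y and y = 120 − 0.76x, where x and y are each side's share when it proposes.
Hence (1 − 0.54·0.76)x = 120(1 − 0.54), i.e. 0.5896·x = 55.2.
x ≈ 93.6228; the buyer's share is 120 − x ≈ 26.3772.

26.38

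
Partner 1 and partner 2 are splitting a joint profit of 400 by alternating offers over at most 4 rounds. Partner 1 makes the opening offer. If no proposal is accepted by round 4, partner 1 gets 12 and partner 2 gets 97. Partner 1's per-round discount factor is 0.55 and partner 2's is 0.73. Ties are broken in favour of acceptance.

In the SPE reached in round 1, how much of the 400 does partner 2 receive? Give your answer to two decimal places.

245.12

Solve by backward induction from round 4.
Round 4 (partner 2 proposes): partner 1 gets 12 if talks fail, so partner 2 offers 12 and keeps 388.
Round 3 (partner 1 proposes): partner 2 can get 388 next round, worth 0.73 × 388 = 283.24 now; partner 1 offers that and keeps 116.76.
Round 2 (partner 2 proposes): partner 1 can get 116.76 next round, worth 0.55 × 116.76 = 64.218 now, so partner 2 offers 64.218, keeping 335.782.
Round 1 (partner 1 proposes): partner 2 can get 335.782 next round, worth 0.73 × 335.782 = 245.12086 now; partner 1 offers that and keeps 154.87914.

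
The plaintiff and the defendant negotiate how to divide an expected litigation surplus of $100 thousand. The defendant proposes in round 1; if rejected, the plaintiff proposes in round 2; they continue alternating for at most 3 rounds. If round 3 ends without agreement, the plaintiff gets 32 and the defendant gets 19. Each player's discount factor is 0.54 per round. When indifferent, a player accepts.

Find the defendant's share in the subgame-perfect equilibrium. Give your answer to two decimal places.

Round 3 (the defendant proposes): the plaintiff gets 32 if talks fail, so the defendant offers 32 and keeps 68.
Round 2 (the plaintiff proposes): the defendant can get 68 next round, worth 0.54 × 68 = 36.72 now, so the plaintiff offers 36.72, keeping 63.28.
Round 1 (the defendant proposes): the plaintiff can get 63.28 next round, worth 0.54 × 63.28 = 34.1712 now; the defendant offers that and keeps 65.8288.

65.83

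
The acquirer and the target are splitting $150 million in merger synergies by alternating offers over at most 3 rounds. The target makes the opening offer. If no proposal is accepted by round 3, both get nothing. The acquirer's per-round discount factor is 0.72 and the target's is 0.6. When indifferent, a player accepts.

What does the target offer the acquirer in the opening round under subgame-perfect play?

By backward induction:
Round 3 (the target proposes): rejection yields 0 for the acquirer; the target offers 0 and keeps 150.
Round 2 (the acquirer proposes): the target can get 150 next round, worth 0.6 × 150 = 90 now; the acquirer offers that and keeps 60.
Round 1 (the target proposes): the acquirer can get 60 next round, worth 0.72 × 60 = 43.2 now. The target offers 43.2 and keeps 150 − 43.2 = 106.8.

43.2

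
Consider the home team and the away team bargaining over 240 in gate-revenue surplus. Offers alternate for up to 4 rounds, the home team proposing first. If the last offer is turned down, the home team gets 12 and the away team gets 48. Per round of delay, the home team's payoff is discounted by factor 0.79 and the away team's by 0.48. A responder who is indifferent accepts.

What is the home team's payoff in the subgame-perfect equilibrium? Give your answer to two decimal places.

Round 4 (the away team proposes): the home team gets 12 if talks fail, so the away team offers 12 and keeps 228.
Round 3 (the home team proposes): the away team can get 228 next round, worth 0.48 × 228 = 109.44 now, so the home team offers 109.44, keeping 130.56.
Round 2 (the away team proposes): the home team can get 130.56 next round, worth 0.79 × 130.56 = 103.1424 now, so the away team offers 103.1424, keeping 136.8576.
Round 1 (the home team proposes): the away team can get 136.8576 next round, worth 0.48 × 136.8576 = 65.691648 now, so the home team offers 65.691648, keeping 174.308352.

174.31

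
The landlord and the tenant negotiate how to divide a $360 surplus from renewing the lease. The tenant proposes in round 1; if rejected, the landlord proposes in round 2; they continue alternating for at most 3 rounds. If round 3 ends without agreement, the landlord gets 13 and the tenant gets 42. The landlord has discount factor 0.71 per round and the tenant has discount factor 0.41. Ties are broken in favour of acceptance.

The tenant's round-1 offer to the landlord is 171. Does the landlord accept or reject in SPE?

Round 3 (the tenant proposes): the landlord gets 13 if talks fail, so the tenant offers 13 and keeps 347.
Round 2 (the landlord proposes): the tenant can get 347 next round, worth 0.41 × 347 = 142.27 now. The landlord offers 142.27 and keeps 360 − 142.27 = 217.73.
So by rejecting in round 1, the landlord gets 217.73 next round, worth 0.71 × 217.73 = 154.5883 now.
Offer 171 ≥ 154.5883, so the landlord accepts.

Accept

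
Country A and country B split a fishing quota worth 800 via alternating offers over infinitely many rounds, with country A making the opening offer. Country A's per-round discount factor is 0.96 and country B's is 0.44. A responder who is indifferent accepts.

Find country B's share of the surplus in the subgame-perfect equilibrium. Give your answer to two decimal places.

24.38

Let x be country A's share when country A proposes and y be country B's share when country B proposes.
Country B accepts iff offered ≥ 0.44·y, so x = 800 − 0.44y. Symmetrically y = 800 − 0.96x.
Substituting: x = 800 − 0.44(800 − 0.96x), giving x(1 − 0.96·0.44) = 800(1 − 0.44).
So x = 800 × 0.56 / 0.5776 ≈ 775.6233, and country B receives 800 − x ≈ 24.3767.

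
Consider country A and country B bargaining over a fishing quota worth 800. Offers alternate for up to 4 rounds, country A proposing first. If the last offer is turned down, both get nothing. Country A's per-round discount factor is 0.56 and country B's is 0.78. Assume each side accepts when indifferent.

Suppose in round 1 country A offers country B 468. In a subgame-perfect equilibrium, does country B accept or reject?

Round 4 (country B proposes): country A will accept anything ≥ 0, so country B offers 0 and keeps 800.
Round 3 (country A proposes): country B can get 800 next round, worth 0.78 × 800 = 624 now; country A offers that and keeps 176.
Round 2 (country B proposes): country A can get 176 next round, worth 0.56 × 176 = 98.56 now, so country B offers 98.56, keeping 701.44.
So by rejecting in round 1, country B gets 701.44 next round, worth 0.78 × 701.44 = 547.1232 now.
Offer 468 < 547.1232, so country B rejects.

Reject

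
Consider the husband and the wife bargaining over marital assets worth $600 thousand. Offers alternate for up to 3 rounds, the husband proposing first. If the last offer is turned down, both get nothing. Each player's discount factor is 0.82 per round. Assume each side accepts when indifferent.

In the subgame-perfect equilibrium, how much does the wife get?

Work backward from the last round.
Round 3 (the husband proposes): rejection yields 0 for the wife; the husband offers 0 and keeps 600.
Round 2 (the wife proposes): the husband can get 600 next round, worth 0.82 × 600 = 492 now; the wife offers that and keeps 108.
Round 1 (the husband proposes): the wife can get 108 next round, worth 0.82 × 108 = 88.56 now. The husband offers 88.56 and keeps 600 − 88.56 = 511.44.

88.56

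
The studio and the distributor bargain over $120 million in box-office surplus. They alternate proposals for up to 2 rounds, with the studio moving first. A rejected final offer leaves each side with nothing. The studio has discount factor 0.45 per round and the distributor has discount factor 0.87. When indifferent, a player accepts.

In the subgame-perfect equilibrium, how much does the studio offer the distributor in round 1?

Work backward from the last round.
Round 2 (the distributor proposes): rejection yields 0 for the studio; the distributor offers 0 and keeps 120.
Round 1 (the studio proposes): the distributor can get 120 next round, worth 0.87 × 120 = 104.4 now, so the studio offers 104.4, keeping 15.6.

104.4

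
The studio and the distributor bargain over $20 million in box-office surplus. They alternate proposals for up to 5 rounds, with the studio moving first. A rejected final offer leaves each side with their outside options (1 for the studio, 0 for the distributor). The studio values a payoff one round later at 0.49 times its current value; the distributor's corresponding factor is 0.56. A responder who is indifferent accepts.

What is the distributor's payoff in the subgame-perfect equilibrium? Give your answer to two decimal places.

7.28

Work backward from the last round.
Round 5 (the studio proposes): the distributor will accept anything ≥ 0, so the studio offers 0 and keeps 20.
Round 4 (the distributor proposes): the studio can get 20 next round, worth 0.49 × 20 = 9.8 now. The distributor offers 9.8 and keeps 20 − 9.8 = 10.2.
Round 3 (the studio proposes): the distributor can get 10.2 next round, worth 0.56 × 10.2 = 5.712 now, so the studio offers 5.712, keeping 14.288.
Round 2 (the distributor proposes): the studio can get 14.288 next round, worth 0.49 × 14.288 = 7.00112 now; the distributor offers that and keeps 12.99888.
Round 1 (the studio proposes): the distributor can get 12.99888 next round, worth 0.56 × 12.99888 = 7.2793728 now. The studio offers 7.2793728 and keeps 20 − 7.2793728 = 12.7206272.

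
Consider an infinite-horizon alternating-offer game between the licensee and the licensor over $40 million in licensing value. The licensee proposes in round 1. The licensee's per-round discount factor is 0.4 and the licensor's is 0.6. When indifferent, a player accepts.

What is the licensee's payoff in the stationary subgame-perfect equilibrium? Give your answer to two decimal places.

When the licensee proposes, the licensor accepts any offer worth at least 0.6 times what the licensor would get by proposing next round; and vice versa.
This gives x = 40 − 0.6y and y = 40 − 0.4x, where x and y are each side's share when it proposes.
Hence (1 − 0.6·0.4)x = 40(1 − 0.6), i.e. 0.76·x = 16.
x ≈ 21.0526; the licensor's share is 40 − x ≈ 18.9474.

21.05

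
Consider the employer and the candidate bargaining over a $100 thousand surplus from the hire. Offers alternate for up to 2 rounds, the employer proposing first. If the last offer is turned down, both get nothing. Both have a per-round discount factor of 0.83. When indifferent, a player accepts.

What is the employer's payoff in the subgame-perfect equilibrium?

By backward induction:
Round 2 (the candidate proposes): rejection yields 0 for the employer; the candidate offers 0 and keeps 100.
Round 1 (the employer proposes): the candidate can get 100 next round, worth 0.83 × 100 = 83 now, so the employer offers 83, keeping 17.

17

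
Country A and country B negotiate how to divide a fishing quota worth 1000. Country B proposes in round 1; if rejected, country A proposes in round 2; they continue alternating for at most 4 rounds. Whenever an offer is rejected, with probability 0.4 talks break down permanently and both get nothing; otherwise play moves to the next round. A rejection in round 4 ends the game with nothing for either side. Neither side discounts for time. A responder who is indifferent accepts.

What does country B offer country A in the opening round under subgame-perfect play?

Round 4 (country A proposes): rejection yields 0 for country B; country A offers 0 and keeps 1000.
Round 3 (country B proposes): rejecting gives country A an expected 0.6 × 1000 = 600. Country B offers 600 and keeps 1000 − 600 = 400.
Round 2 (country A proposes): rejecting gives country B an expected 0.6 × 400 = 240. Country A offers 240 and keeps 1000 − 240 = 760.
Round 1 (country B proposes): rejecting gives country A an expected 0.6 × 760 = 456. Country B offers 456 and keeps 1000 − 456 = 544.

456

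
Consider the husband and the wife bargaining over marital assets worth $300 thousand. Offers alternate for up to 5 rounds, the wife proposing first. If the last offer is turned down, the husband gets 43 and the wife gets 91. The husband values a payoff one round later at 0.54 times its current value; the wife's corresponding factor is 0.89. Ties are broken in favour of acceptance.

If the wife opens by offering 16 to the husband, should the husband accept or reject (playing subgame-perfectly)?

Work out the husband's continuation value if the offer is rejected.
Round 5 (the wife proposes): the husband gets 43 if talks fail, so the wife offers 43 and keeps 257.
Round 4 (the husband proposes): the wife can get 257 next round, worth 0.89 × 257 = 228.73 now, so the husband offers 228.73, keeping 71.27.
Round 3 (the wife proposes): the husband can get 71.27 next round, worth 0.54 × 71.27 = 38.4858 now, so the wife offers 38.4858, keeping 261.5142.
Round 2 (the husband proposes): the wife can get 261.5142 next round, worth 0.89 × 261.5142 = 232.747638 now. The husband offers 232.747638 and keeps 300 − 232.747638 = 67.252362.
So by rejecting in round 1, the husband gets 67.252362 next round, worth 0.54 × 67.252362 = 36.31627548 now.
Offer 16 < 36.31627548, so the husband rejects.

Reject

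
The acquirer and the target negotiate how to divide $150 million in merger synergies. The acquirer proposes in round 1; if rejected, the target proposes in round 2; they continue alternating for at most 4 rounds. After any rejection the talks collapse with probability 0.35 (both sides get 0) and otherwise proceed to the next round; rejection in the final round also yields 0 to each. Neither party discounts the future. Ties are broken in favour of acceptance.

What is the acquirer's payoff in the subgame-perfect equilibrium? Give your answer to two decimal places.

By backward induction:
Round 4 (the target proposes): rejection yields 0 for the acquirer; the target offers 0 and keeps 150.
Round 3 (the acquirer proposes): rejecting gives the target an expected 0.65 × 150 = 97.5. The acquirer offers 97.5 and keeps 150 − 97.5 = 52.5.
Round 2 (the target proposes): rejecting gives the acquirer an expected 0.65 × 52.5 = 34.125. The target offers 34.125 and keeps 150 − 34.125 = 115.875.
Round 1 (the acquirer proposes): rejecting gives the target an expected 0.65 × 115.875 = 75.31875, so the acquirer offers 75.31875, keeping 74.68125.

74.68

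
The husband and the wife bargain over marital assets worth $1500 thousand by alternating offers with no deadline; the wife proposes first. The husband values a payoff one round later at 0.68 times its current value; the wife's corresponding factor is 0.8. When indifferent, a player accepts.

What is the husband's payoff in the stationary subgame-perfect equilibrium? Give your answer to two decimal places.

Let x be the wife's share when the wife proposes and y be the husband's share when the husband proposes.
The husband accepts iff offered ≥ 0.68·y, so x = 1500 − 0.68y. Symmetrically y = 1500 − 0.8x.
Substituting: x = 1500 − 0.68(1500 − 0.8x), giving x(1 − 0.8·0.68) = 1500(1 − 0.68).
So x = 1500 × 0.32 / 0.456 ≈ 1052.6316, and the husband receives 1500 − x ≈ 447.3684.

447.37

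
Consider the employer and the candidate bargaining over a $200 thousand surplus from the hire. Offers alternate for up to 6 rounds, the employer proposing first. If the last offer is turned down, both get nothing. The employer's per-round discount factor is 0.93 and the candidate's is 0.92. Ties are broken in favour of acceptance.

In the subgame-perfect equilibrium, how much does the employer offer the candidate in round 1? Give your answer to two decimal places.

158.60

Round 6 (the candidate proposes): rejection yields 0 for the employer; the candidate offers 0 and keeps 200.
Round 5 (the employer proposes): the candidate can get 200 next round, worth 0.92 × 200 = 184 now, so the employer offers 184, keeping 16.
Round 4 (the candidate proposes): the employer can get 16 next round, worth 0.93 × 16 = 14.88 now; the candidate offers that and keeps 185.12.
Round 3 (the employer proposes): the candidate can get 185.12 next round, worth 0.92 × 185.12 = 170.3104 now, so the employer offers 170.3104, keeping 29.6896.
Round 2 (the candidate proposes): the employer can get 29.6896 next round, worth 0.93 × 29.6896 = 27.611328 now. The candidate offers 27.611328 and keeps 200 − 27.611328 = 172.388672.
Round 1 (the employer proposes): the candidate can get 172.388672 next round, worth 0.92 × 172.388672 = 158.59757824 now. The employer offers 158.59757824 and keeps 200 − 158.59757824 = 41.40242176.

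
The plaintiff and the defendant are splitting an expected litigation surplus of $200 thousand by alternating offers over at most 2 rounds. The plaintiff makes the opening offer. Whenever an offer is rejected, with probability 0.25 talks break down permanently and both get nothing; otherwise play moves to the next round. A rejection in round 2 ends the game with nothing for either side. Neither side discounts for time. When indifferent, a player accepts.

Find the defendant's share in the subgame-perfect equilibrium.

150

Round 2 (the defendant proposes): the plaintiff will accept anything ≥ 0, so the defendant offers 0 and keeps 200.
Round 1 (the plaintiff proposes): rejecting gives the defendant an expected 0.75 × 200 = 150. The plaintiff offers 150 and keeps 200 − 150 = 50.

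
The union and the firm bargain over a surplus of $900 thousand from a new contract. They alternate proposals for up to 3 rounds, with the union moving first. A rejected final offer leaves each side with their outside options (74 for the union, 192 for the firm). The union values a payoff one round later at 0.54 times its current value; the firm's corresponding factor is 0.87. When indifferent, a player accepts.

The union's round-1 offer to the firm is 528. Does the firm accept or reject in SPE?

Accept

Work out the firm's continuation value if the offer is rejected.
Round 3 (the union proposes): the firm gets 192 if talks fail, so the union offers 192 and keeps 708.
Round 2 (the firm proposes): the union can get 708 next round, worth 0.54 × 708 = 382.32 now. The firm offers 382.32 and keeps 900 − 382.32 = 517.68.
So by rejecting in round 1, the firm gets 517.68 next round, worth 0.87 × 517.68 = 450.3816 now.
Offer 528 ≥ 450.3816, so the firm accepts.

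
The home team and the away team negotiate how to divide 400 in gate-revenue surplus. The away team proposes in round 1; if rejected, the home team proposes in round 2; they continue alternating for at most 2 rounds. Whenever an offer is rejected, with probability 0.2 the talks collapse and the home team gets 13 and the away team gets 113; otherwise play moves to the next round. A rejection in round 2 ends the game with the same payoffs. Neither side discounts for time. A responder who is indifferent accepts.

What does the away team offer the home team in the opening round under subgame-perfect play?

232.2

Round 2 (the home team proposes): the away team gets 113 if talks fail, so the home team offers 113 and keeps 287.
Round 1 (the away team proposes): rejecting gives the home team an expected 0.8 × 287 + 0.2 × 13 = 232.2. The away team offers 232.2 and keeps 400 − 232.2 = 167.8.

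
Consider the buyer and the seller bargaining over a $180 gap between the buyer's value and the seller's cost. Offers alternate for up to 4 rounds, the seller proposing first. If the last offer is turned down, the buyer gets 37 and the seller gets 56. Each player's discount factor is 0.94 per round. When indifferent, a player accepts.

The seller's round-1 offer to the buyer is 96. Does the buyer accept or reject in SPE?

Reject

Round 4 (the buyer proposes): the seller gets 56 if talks fail, so the buyer offers 56 and keeps 124.
Round 3 (the seller proposes): the buyer can get 124 next round, worth 0.94 × 124 = 116.56 now; the seller offers that and keeps 63.44.
Round 2 (the buyer proposes): the seller can get 63.44 next round, worth 0.94 × 63.44 = 59.6336 now; the buyer offers that and keeps 120.3664.
So by rejecting in round 1, the buyer gets 120.3664 next round, worth 0.94 × 120.3664 = 113.144416 now.
Offer 96 < 113.144416, so the buyer rejects.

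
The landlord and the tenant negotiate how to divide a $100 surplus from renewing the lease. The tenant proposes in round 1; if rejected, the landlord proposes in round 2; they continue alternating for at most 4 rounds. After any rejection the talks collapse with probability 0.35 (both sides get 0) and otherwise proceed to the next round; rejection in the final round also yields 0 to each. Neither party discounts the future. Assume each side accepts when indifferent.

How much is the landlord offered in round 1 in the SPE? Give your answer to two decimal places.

50.21

By backward induction:
Round 4 (the landlord proposes): the tenant will accept anything ≥ 0, so the landlord offers 0 and keeps 100.
Round 3 (the tenant proposes): rejecting gives the landlord an expected 0.65 × 100 = 65; the tenant offers that and keeps 35.
Round 2 (the landlord proposes): rejecting gives the tenant an expected 0.65 × 35 = 22.75; the landlord offers that and keeps 77.25.
Round 1 (the tenant proposes): rejecting gives the landlord an expected 0.65 × 77.25 = 50.2125; the tenant offers that and keeps 49.7875.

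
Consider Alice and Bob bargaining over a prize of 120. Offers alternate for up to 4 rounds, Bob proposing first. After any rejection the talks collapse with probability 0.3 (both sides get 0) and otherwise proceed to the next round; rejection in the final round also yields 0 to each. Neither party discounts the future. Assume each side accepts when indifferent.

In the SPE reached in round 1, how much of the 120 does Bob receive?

Round 4 (Alice proposes): rejection yields 0 for Bob; Alice offers 0 and keeps 120.
Round 3 (Bob proposes): rejecting gives Alice an expected 0.7 × 120 = 84, so Bob offers 84, keeping 36.
Round 2 (Alice proposes): rejecting gives Bob an expected 0.7 × 36 = 25.2, so Alice offers 25.2, keeping 94.8.
Round 1 (Bob proposes): rejecting gives Alice an expected 0.7 × 94.8 = 66.36. Bob offers 66.36 and keeps 120 − 66.36 = 53.64.

53.64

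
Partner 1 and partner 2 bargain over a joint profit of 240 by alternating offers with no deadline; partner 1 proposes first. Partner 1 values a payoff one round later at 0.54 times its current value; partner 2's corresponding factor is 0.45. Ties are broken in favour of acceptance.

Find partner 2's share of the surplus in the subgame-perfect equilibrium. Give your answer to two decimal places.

65.63

In a stationary SPE each proposer offers the other exactly their discounted continuation value.
If partner 1 keeps x when proposing and partner 2 keeps y when proposing, then x = 240 − 0.45y and y = 240 − 0.54x.
Solving: x = 240(1 − 0.45) / (1 − 0.54·0.45) = 132 / 0.757 ≈ 174.3725.
Partner 2 gets 240 − 174.3725 ≈ 65.6275.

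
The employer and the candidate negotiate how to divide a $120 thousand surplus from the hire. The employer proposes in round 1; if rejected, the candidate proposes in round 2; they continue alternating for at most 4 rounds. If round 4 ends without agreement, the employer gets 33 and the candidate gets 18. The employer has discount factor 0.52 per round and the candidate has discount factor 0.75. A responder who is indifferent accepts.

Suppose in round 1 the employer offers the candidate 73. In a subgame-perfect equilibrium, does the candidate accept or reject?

Round 4 (the candidate proposes): the employer gets 33 if talks fail, so the candidate offers 33 and keeps 87.
Round 3 (the employer proposes): the candidate can get 87 next round, worth 0.75 × 87 = 65.25 now, so the employer offers 65.25, keeping 54.75.
Round 2 (the candidate proposes): the employer can get 54.75 next round, worth 0.52 × 54.75 = 28.47 now. The candidate offers 28.47 and keeps 120 − 28.47 = 91.53.
So by rejecting in round 1, the candidate gets 91.53 next round, worth 0.75 × 91.53 = 68.6475 now.
Offer 73 ≥ 68.6475, so the candidate accepts.

Accept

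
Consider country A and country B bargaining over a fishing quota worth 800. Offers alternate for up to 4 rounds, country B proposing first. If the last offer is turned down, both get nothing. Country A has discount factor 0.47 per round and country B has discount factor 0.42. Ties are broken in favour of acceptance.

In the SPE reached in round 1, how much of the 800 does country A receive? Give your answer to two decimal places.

Round 4 (country A proposes): rejection yields 0 for country B; country A offers 0 and keeps 800.
Round 3 (country B proposes): country A can get 800 next round, worth 0.47 × 800 = 376 now; country B offers that and keeps 424.
Round 2 (country A proposes): country B can get 424 next round, worth 0.42 × 424 = 178.08 now. Country A offers 178.08 and keeps 800 − 178.08 = 621.92.
Round 1 (country B proposes): country A can get 621.92 next round, worth 0.47 × 621.92 = 292.3024 now; country B offers that and keeps 507.6976.

292.30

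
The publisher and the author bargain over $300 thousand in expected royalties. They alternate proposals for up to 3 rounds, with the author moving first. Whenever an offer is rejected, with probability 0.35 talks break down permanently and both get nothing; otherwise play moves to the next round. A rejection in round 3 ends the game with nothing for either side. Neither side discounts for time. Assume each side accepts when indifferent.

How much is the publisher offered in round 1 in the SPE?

68.25

Round 3 (the author proposes): the publisher will accept anything ≥ 0, so the author offers 0 and keeps 300.
Round 2 (the publisher proposes): rejecting gives the author an expected 0.65 × 300 = 195, so the publisher offers 195, keeping 105.
Round 1 (the author proposes): rejecting gives the publisher an expected 0.65 × 105 = 68.25. The author offers 68.25 and keeps 300 − 68.25 = 231.75.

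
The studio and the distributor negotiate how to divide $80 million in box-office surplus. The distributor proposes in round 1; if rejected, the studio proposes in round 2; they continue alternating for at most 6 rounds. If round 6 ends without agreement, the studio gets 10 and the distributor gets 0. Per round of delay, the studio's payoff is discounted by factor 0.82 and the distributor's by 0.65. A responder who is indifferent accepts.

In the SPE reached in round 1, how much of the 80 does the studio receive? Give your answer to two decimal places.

53.83

Round 6 (the studio proposes): the distributor will accept anything ≥ 0, so the studio offers 0 and keeps 80.
Round 5 (the distributor proposes): the studio can get 80 next round, worth 0.82 × 80 = 65.6 now, so the distributor offers 65.6, keeping 14.4.
Round 4 (the studio proposes): the distributor can get 14.4 next round, worth 0.65 × 14.4 = 9.36 now; the studio offers that and keeps 70.64.
Round 3 (the distributor proposes): the studio can get 70.64 next round, worth 0.82 × 70.64 = 57.9248 now. The distributor offers 57.9248 and keeps 80 − 57.9248 = 22.0752.
Round 2 (the studio proposes): the distributor can get 22.0752 next round, worth 0.65 × 22.0752 = 14.34888 now, so the studio offers 14.34888, keeping 65.65112.
Round 1 (the distributor proposes): the studio can get 65.65112 next round, worth 0.82 × 65.65112 = 53.8339184 now. The distributor offers 53.8339184 and keeps 80 − 53.8339184 = 26.1660816.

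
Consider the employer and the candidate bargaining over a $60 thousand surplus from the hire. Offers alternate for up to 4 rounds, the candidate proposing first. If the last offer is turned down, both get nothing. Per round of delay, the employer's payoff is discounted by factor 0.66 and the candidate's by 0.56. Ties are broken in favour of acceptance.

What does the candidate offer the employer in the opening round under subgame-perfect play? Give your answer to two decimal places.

32.06

Round 4 (the employer proposes): rejection yields 0 for the candidate; the employer offers 0 and keeps 60.
Round 3 (the candidate proposes): the employer can get 60 next round, worth 0.66 × 60 = 39.6 now; the candidate offers that and keeps 20.4.
Round 2 (the employer proposes): the candidate can get 20.4 next round, worth 0.56 × 20.4 = 11.424 now. The employer offers 11.424 and keeps 60 − 11.424 = 48.576.
Round 1 (the candidate proposes): the employer can get 48.576 next round, worth 0.66 × 48.576 = 32.06016 now. The candidate offers 32.06016 and keeps 60 − 32.06016 = 27.93984.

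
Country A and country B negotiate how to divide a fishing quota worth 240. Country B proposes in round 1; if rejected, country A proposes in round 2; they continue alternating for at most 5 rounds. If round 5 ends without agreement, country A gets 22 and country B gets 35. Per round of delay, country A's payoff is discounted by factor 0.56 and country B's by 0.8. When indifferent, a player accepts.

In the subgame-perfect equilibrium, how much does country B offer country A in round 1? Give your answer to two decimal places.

43.34

Round 5 (country B proposes): country A gets 22 if talks fail, so country B offers 22 and keeps 218.
Round 4 (country A proposes): country B can get 218 next round, worth 0.8 × 218 = 174.4 now. Country A offers 174.4 and keeps 240 − 174.4 = 65.6.
Round 3 (country B proposes): country A can get 65.6 next round, worth 0.56 × 65.6 = 36.736 now; country B offers that and keeps 203.264.
Round 2 (country A proposes): country B can get 203.264 next round, worth 0.8 × 203.264 = 162.6112 now; country A offers that and keeps 77.3888.
Round 1 (country B proposes): country A can get 77.3888 next round, worth 0.56 × 77.3888 = 43.337728 now. Country B offers 43.337728 and keeps 240 − 43.337728 = 196.662272.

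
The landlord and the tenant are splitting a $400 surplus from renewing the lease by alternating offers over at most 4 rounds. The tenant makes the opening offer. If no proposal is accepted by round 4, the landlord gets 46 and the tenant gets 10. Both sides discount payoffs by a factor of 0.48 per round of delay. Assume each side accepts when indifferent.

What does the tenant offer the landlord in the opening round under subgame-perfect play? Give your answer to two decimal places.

142.97

Round 4 (the landlord proposes): the tenant gets 10 if talks fail, so the landlord offers 10 and keeps 390.
Round 3 (the tenant proposes): the landlord can get 390 next round, worth 0.48 × 390 = 187.2 now. The tenant offers 187.2 and keeps 400 − 187.2 = 212.8.
Round 2 (the landlord proposes): the tenant can get 212.8 next round, worth 0.48 × 212.8 = 102.144 now. The landlord offers 102.144 and keeps 400 − 102.144 = 297.856.
Round 1 (the tenant proposes): the landlord can get 297.856 next round, worth 0.48 × 297.856 = 142.97088 now. The tenant offers 142.97088 and keeps 400 − 142.97088 = 257.02912.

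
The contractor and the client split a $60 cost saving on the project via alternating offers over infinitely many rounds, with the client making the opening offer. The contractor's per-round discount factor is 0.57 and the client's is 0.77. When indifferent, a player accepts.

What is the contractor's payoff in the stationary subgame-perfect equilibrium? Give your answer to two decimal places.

14.02

When the client proposes, the contractor accepts any offer worth at least 0.57 times what the contractor would get by proposing next round; and vice versa.
This gives x = 60 − 0.57y and y = 60 − 0.77x, where x and y are each side's share when it proposes.
Hence (1 − 0.57·0.77)x = 60(1 − 0.57), i.e. 0.5611·x = 25.8.
x ≈ 45.9811; the contractor's share is 60 − x ≈ 14.0189.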